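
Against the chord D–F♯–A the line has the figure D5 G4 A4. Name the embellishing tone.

G4 is an appoggiatura.

The harmony at that moment is D major triad (D, F♯, A); G4 is not a chord tone.
It is approached by leap down from D5 and left by step up to A4.
Leap in, step out — an appoggiatura.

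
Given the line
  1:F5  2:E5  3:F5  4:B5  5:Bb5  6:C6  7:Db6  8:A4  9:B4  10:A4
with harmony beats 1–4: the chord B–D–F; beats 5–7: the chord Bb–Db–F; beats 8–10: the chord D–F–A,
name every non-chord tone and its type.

E5 (beat 2) — neighbor tone; C6 (beat 6) — passing tone; B4 (beat 9) — neighbor tone.

The harmony at that moment is B diminished triad (B, D, F); E5 is not a chord tone.
It is approached by step down from F5 and left by step up to F5.
Step away and step back to the same note — a neighbor tone (lower neighbor).
The harmony at that moment is Bb minor triad (Bb, Db, F); C6 is not a chord tone.
It is approached by step up from Bb5 and left by step up to Db6.
Step in, step out in the same direction — a passing tone.
The harmony at that moment is D minor triad (D, F, A); B4 is not a chord tone.
It is approached by step up from A4 and left by step down to A4.
Step away and step back to the same note — a neighbor tone (upper neighbor).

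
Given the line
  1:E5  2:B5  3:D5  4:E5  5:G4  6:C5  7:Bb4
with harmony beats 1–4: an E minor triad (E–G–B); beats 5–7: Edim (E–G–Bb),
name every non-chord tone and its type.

D5 (beat 3) — appoggiatura; C5 (beat 6) — appoggiatura.

The harmony at that moment is E minor triad (E, G, B); D5 is not a chord tone.
It is approached by leap down from B5 and left by step up to E5.
Leap in, step out — an appoggiatura.
The harmony at that moment is E diminished triad (E, G, Bb); C5 is not a chord tone.
It is approached by leap up from G4 and left by step down to Bb4.
Leap in, step out — an appoggiatura.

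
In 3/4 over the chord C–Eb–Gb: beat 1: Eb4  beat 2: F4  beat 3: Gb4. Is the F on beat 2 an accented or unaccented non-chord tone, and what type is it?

The harmony at that moment is C diminished triad (C, Eb, Gb); F4 is not a chord tone.
It is approached by step up from Eb4 and left by step up to Gb4.
Step in, step out in the same direction — a passing tone.
It falls on a weak beat, so it is unaccented.

Unaccented passing tone.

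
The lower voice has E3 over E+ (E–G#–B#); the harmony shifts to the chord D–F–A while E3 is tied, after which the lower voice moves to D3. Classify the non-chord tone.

E3 is a suspension.

The harmony at that moment is D minor triad (D, F, A); E3 is not a chord tone.
It is held over (the same pitch as the preceding E3) and left by step down to D3.
Held over from the previous chord and resolving down by step — a suspension.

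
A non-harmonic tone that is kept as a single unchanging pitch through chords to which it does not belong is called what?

Approach: none. Departure: none — a single pitch is sustained while the chords change around it, passing through harmonies that do not contain it.
No melodic motion at all; the dissonance is created entirely by the moving harmonies against the stationary note — a pedal tone (pedal point).

Pedal tone.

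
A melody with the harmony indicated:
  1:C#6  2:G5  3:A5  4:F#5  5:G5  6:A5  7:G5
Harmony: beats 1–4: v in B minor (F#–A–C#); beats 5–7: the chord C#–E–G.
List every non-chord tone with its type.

G5 (beat 2) — appoggiatura; A5 (beat 6) — neighbor tone.

The harmony at that moment is F# minor triad (F#, A, C#); G5 is not a chord tone.
It is approached by leap down from C#6 and left by step up to A5.
Leap in, step out — an appoggiatura.
The harmony at that moment is C# diminished triad (C#, E, G); A5 is not a chord tone.
It is approached by step up from G5 and left by step down to G5.
Step away and step back to the same note — a neighbor tone (upper neighbor).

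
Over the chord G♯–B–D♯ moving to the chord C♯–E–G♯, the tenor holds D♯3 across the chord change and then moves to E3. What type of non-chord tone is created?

The harmony at that moment is C♯ minor triad (C♯, E, G♯); D♯3 is not a chord tone.
It is held over (the same pitch as the preceding D♯3) and left by step up to E3.
Held over from the previous chord and resolving up by step — a retardation.

D♯3 is a retardation.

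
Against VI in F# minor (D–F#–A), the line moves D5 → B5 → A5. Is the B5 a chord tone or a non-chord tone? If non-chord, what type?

The harmony at that moment is D major triad (D, F#, A); B5 is not a chord tone.
It is approached by leap up from D5 and left by step down to A5.
Leap in, step out — an appoggiatura.

Non-chord tone — an appoggiatura.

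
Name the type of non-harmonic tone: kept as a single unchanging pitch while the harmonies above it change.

Approach: none. Departure: none — a single pitch is sustained while the chords change around it, passing through harmonies that do not contain it.
No melodic motion at all; the dissonance is created entirely by the moving harmonies against the stationary note — a pedal tone (pedal point).

Pedal tone.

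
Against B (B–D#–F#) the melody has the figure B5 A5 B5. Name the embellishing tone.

The harmony at that moment is B major triad (B, D#, F#); A5 is not a chord tone.
It is approached by step down from B5 and left by step up to B5.
Step away and step back to the same note — a neighbor tone (lower neighbor).

A5 is a neighbor tone.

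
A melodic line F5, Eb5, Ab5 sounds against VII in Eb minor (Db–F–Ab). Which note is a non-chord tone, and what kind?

Eb5 is an escape tone.

The harmony at that moment is Db major triad (Db, F, Ab); Eb5 is not a chord tone.
It is approached by step down from F5 and left by leap up to Ab5.
Step in, leap out — an escape tone.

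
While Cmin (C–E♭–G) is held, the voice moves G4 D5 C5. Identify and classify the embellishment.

D5 is an appoggiatura.

The harmony at that moment is C minor triad (C, E♭, G); D5 is not a chord tone.
It is approached by leap up from G4 and left by step down to C5.
Leap in, step out — an appoggiatura.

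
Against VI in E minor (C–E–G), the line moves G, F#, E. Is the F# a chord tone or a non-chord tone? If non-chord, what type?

The harmony at that moment is C major triad (C, E, G); F# is not a chord tone.
It is approached by step down from G and left by step down to E.
Step in, step out in the same direction — a passing tone.

Non-chord tone — a passing tone.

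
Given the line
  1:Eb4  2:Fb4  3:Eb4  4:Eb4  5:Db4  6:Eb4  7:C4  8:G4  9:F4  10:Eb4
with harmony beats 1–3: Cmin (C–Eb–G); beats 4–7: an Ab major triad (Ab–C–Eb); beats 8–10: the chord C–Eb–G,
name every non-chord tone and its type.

The harmony at that moment is C minor triad (C, Eb, G); Fb4 is not a chord tone.
It is approached by step up from Eb4 and left by step down to Eb4.
Step away and step back to the same note — a neighbor tone (upper neighbor).
The harmony at that moment is Ab major triad (Ab, C, Eb); Db4 is not a chord tone.
It is approached by step down from Eb4 and left by step up to Eb4.
Step away and step back to the same note — a neighbor tone (lower neighbor).
The harmony at that moment is C minor triad (C, Eb, G); F4 is not a chord tone.
It is approached by step down from G4 and left by step down to Eb4.
Step in, step out in the same direction — a passing tone.

Fb4 (beat 2) — neighbor tone; Db4 (beat 5) — neighbor tone; F4 (beat 9) — passing tone.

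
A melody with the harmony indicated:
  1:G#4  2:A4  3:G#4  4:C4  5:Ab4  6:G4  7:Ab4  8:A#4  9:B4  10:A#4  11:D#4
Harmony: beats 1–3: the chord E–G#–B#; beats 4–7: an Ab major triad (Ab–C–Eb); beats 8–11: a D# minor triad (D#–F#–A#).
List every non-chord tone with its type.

A4 (beat 2) — neighbor tone; G4 (beat 6) — neighbor tone; B4 (beat 9) — neighbor tone.

The harmony at that moment is E augmented triad (E, G#, B#); A4 is not a chord tone.
It is approached by step up from G#4 and left by step down to G#4.
Step away and step back to the same note — a neighbor tone (upper neighbor).
The harmony at that moment is Ab major triad (Ab, C, Eb); G4 is not a chord tone.
It is approached by step down from Ab4 and left by step up to Ab4.
Step away and step back to the same note — a neighbor tone (lower neighbor).
The harmony at that moment is D# minor triad (D#, F#, A#); B4 is not a chord tone.
It is approached by step up from A#4 and left by step down to A#4.
Step away and step back to the same note — a neighbor tone (upper neighbor).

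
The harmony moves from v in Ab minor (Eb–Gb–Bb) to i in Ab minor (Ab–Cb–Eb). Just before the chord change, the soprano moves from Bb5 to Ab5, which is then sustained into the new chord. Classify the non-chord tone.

Ab5 is an anticipation.

The harmony at that moment is Eb minor triad (Eb, Gb, Bb); Ab5 is not a chord tone.
It is approached by step down from Bb5 and then sustained as the same pitch into the next harmony.
Arriving early and becoming a chord tone when the harmony changes — an anticipation.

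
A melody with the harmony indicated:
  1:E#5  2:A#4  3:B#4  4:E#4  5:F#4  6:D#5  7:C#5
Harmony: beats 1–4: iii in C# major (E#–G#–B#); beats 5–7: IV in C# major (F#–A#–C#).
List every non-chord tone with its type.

A#4 (beat 2) — appoggiatura; D#5 (beat 6) — appoggiatura.

The harmony at that moment is E# minor triad (E#, G#, B#); A#4 is not a chord tone.
It is approached by leap down from E#5 and left by step up to B#4.
Leap in, step out — an appoggiatura.
The harmony at that moment is F# major triad (F#, A#, C#); D#5 is not a chord tone.
It is approached by leap up from F#4 and left by step down to C#5.
Leap in, step out — an appoggiatura.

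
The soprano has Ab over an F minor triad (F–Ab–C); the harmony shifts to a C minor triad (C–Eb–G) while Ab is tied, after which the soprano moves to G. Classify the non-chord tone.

Ab is a suspension.

The harmony at that moment is C minor triad (C, Eb, G); Ab is not a chord tone.
It is held over (the same pitch as the preceding Ab) and left by step down to G.
Held over from the previous chord and resolving down by step — a suspension.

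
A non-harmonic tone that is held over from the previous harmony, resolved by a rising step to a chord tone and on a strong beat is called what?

Approach: by preparation — the pitch is first a chord tone, then held (tied or repeated) while the harmony changes under it. Departure: up by step. Metric position: strong.
A prepared dissonance that resolves upward by step — a retardation. (The same figure resolving downward would be a suspension.)

Retardation.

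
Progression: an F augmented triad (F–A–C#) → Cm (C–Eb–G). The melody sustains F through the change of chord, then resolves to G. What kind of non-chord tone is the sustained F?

The harmony at that moment is C minor triad (C, Eb, G); F is not a chord tone.
It is held over (the same pitch as the preceding F) and left by step up to G.
Held over from the previous chord and resolving up by step — a retardation.

F is a retardation.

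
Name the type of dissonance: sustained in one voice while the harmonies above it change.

Approach: none. Departure: none — a single pitch is sustained while the chords change around it, passing through harmonies that do not contain it.
No melodic motion at all; the dissonance is created entirely by the moving harmonies against the stationary note — a pedal tone (pedal point).

Pedal tone.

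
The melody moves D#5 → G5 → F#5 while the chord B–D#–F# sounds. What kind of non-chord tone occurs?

G5 is an appoggiatura.

The harmony at that moment is B major triad (B, D#, F#); G5 is not a chord tone.
It is approached by leap up from D#5 and left by step down to F#5.
Leap in, step out — an appoggiatura.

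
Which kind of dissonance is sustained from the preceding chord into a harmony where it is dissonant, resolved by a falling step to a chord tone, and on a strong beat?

Suspension.

Approach: by preparation — the pitch is first a chord tone, then held (tied or repeated) while the harmony changes under it. Departure: down by step. Metric position: strong.
A prepared dissonance that resolves downward by step — a suspension. (The same figure resolving upward would be a retardation.)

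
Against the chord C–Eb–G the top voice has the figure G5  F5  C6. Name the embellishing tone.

F5 is an escape tone.

The harmony at that moment is C minor triad (C, Eb, G); F5 is not a chord tone.
It is approached by step down from G5 and left by leap up to C6.
Step in, leap out — an escape tone.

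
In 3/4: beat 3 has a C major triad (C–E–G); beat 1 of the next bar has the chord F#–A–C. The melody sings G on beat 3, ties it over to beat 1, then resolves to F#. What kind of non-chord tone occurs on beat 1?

Suspension.

The harmony at that moment is F# diminished triad (F#, A, C); G is not a chord tone.
It is held over (the same pitch as the preceding G) and left by step down to F#.
Held over from the previous chord and resolving down by step — a suspension.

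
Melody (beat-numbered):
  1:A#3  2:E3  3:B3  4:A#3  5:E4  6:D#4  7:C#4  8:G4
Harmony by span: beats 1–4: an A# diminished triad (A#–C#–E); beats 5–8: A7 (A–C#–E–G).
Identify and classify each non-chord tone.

B3 (beat 3) — appoggiatura; D#4 (beat 6) — passing tone.

The harmony at that moment is A# diminished triad (A#, C#, E); B3 is not a chord tone.
It is approached by leap up from E3 and left by step down to A#3.
Leap in, step out — an appoggiatura.
The harmony at that moment is A dominant seventh chord (A, C#, E, G); D#4 is not a chord tone.
It is approached by step down from E4 and left by step down to C#4.
Step in, step out in the same direction — a passing tone.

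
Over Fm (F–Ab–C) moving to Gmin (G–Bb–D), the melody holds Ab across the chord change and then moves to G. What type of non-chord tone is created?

Ab is a suspension.

The harmony at that moment is G minor triad (G, Bb, D); Ab is not a chord tone.
It is held over (the same pitch as the preceding Ab) and left by step down to G.
Held over from the previous chord and resolving down by step — a suspension.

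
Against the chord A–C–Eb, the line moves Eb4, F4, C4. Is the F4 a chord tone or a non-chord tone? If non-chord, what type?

The harmony at that moment is A diminished triad (A, C, Eb); F4 is not a chord tone.
It is approached by step up from Eb4 and left by leap down to C4.
Step in, leap out — an escape tone.

Non-chord tone — an escape tone.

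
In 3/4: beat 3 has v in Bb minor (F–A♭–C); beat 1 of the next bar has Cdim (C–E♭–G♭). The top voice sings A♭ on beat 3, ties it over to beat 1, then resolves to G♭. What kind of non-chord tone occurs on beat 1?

The harmony at that moment is C diminished triad (C, E♭, G♭); A♭ is not a chord tone.
It is held over (the same pitch as the preceding A♭) and left by step down to G♭.
Held over from the previous chord and resolving down by step — a suspension.

Suspension.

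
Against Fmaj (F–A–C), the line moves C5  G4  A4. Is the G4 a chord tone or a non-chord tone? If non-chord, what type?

The harmony at that moment is F major triad (F, A, C); G4 is not a chord tone.
It is approached by leap down from C5 and left by step up to A4.
Leap in, step out — an appoggiatura.

Non-chord tone — an appoggiatura.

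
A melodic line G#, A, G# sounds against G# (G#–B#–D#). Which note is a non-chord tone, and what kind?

A is a neighbor tone.

The harmony at that moment is G# major triad (G#, B#, D#); A is not a chord tone.
It is approached by step up from G# and left by step down to G#.
Step away and step back to the same note — a neighbor tone (upper neighbor).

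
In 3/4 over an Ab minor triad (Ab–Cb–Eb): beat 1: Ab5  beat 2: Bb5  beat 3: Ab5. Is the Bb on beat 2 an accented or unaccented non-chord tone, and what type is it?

Unaccented neighbor tone.

The harmony at that moment is Ab minor triad (Ab, Cb, Eb); Bb5 is not a chord tone.
It is approached by step up from Ab5 and left by step down to Ab5.
Step away and step back to the same note — a neighbor tone (upper neighbor).
It falls on a weak beat, so it is unaccented.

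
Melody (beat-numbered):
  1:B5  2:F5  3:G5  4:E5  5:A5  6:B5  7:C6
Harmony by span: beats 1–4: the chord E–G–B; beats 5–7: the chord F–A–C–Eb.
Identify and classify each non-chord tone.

F5 (beat 2) — appoggiatura; B5 (beat 6) — passing tone.

The harmony at that moment is E minor triad (E, G, B); F5 is not a chord tone.
It is approached by leap down from B5 and left by step up to G5.
Leap in, step out — an appoggiatura.
The harmony at that moment is F dominant seventh chord (F, A, C, Eb); B5 is not a chord tone.
It is approached by step up from A5 and left by step up to C6.
Step in, step out in the same direction — a passing tone.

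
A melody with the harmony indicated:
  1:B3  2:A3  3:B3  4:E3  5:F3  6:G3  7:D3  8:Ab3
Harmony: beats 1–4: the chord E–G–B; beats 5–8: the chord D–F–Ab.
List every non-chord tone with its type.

The harmony at that moment is E minor triad (E, G, B); A3 is not a chord tone.
It is approached by step down from B3 and left by step up to B3.
Step away and step back to the same note — a neighbor tone (lower neighbor).
The harmony at that moment is D diminished triad (D, F, Ab); G3 is not a chord tone.
It is approached by step up from F3 and left by leap down to D3.
Step in, leap out — an escape tone.

A3 (beat 2) — neighbor tone; G3 (beat 6) — escape tone.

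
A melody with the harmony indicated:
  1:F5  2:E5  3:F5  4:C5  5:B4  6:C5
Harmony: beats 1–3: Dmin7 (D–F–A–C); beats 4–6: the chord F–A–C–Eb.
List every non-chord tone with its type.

E5 (beat 2) — neighbor tone; B4 (beat 5) — neighbor tone.

The harmony at that moment is D minor seventh chord (D, F, A, C); E5 is not a chord tone.
It is approached by step down from F5 and left by step up to F5.
Step away and step back to the same note — a neighbor tone (lower neighbor).
The harmony at that moment is F dominant seventh chord (F, A, C, Eb); B4 is not a chord tone.
It is approached by step down from C5 and left by step up to C5.
Step away and step back to the same note — a neighbor tone (lower neighbor).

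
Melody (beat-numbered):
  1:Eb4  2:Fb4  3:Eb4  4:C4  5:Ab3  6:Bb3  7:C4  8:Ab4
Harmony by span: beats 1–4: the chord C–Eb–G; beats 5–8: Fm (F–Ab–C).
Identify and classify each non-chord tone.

Fb4 (beat 2) — neighbor tone; Bb3 (beat 6) — passing tone.

The harmony at that moment is C minor triad (C, Eb, G); Fb4 is not a chord tone.
It is approached by step up from Eb4 and left by step down to Eb4.
Step away and step back to the same note — a neighbor tone (upper neighbor).
The harmony at that moment is F minor triad (F, Ab, C); Bb3 is not a chord tone.
It is approached by step up from Ab3 and left by step up to C4.
Step in, step out in the same direction — a passing tone.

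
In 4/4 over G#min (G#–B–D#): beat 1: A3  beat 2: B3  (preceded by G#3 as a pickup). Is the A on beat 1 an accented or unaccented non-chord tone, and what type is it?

Accented passing tone.

The harmony at that moment is G# minor triad (G#, B, D#); A3 is not a chord tone.
It is approached by step up from G#3 and left by step up to B3.
Step in, step out in the same direction — a passing tone.
It falls on the downbeat, so it is accented.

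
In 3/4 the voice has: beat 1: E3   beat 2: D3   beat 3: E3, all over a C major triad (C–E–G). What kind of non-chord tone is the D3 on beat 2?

The harmony at that moment is C major triad (C, E, G); D3 is not a chord tone.
It is approached by step down from E3 and left by step up to E3.
Step away and step back to the same note — a neighbor tone (lower neighbor).

Lower neighbor tone.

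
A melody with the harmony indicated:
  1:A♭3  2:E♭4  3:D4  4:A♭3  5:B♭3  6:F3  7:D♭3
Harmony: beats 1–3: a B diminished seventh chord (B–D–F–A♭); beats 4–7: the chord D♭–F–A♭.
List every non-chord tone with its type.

E♭4 (beat 2) — appoggiatura; B♭3 (beat 5) — escape tone.

The harmony at that moment is B diminished seventh chord (B, D, F, A♭); E♭4 is not a chord tone.
It is approached by leap up from A♭3 and left by step down to D4.
Leap in, step out — an appoggiatura.
The harmony at that moment is D♭ major triad (D♭, F, A♭); B♭3 is not a chord tone.
It is approached by step up from A♭3 and left by leap down to F3.
Step in, leap out — an escape tone.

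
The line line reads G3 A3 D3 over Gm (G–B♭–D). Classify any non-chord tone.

The harmony at that moment is G minor triad (G, B♭, D); A3 is not a chord tone.
It is approached by step up from G3 and left by leap down to D3.
Step in, leap out — an escape tone.

A3 is an escape tone.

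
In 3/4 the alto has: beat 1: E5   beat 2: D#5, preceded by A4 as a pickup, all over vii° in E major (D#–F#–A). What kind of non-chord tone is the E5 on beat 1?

The harmony at that moment is D# diminished triad (D#, F#, A); E5 is not a chord tone.
It is approached by leap up from A4 and left by step down to D#5.
Leap in, step out, metrically accented — an appoggiatura.

Appoggiatura.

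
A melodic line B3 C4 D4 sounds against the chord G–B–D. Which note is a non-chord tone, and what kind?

The harmony at that moment is G major triad (G, B, D); C4 is not a chord tone.
It is approached by step up from B3 and left by step up to D4.
Step in, step out in the same direction — a passing tone.

C4 is a passing tone.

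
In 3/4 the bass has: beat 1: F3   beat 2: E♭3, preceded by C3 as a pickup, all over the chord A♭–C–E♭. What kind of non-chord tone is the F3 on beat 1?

The harmony at that moment is A♭ major triad (A♭, C, E♭); F3 is not a chord tone.
It is approached by leap up from C3 and left by step down to E♭3.
Leap in, step out, metrically accented — an appoggiatura.

Appoggiatura.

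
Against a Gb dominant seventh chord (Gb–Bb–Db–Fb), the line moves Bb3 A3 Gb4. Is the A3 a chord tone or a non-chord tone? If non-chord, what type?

The harmony at that moment is Gb dominant seventh chord (Gb, Bb, Db, Fb); A3 is not a chord tone.
It is approached by step down from Bb3 and left by leap up to Gb4.
Step in, leap out — an escape tone.

Non-chord tone — an escape tone.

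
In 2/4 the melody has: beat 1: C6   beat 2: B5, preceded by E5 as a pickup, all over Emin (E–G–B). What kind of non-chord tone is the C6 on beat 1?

Appoggiatura.

The harmony at that moment is E minor triad (E, G, B); C6 is not a chord tone.
It is approached by leap up from E5 and left by step down to B5.
Leap in, step out, metrically accented — an appoggiatura.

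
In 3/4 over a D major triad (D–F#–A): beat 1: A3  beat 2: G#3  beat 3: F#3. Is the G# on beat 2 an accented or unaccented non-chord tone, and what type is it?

Unaccented passing tone.

The harmony at that moment is D major triad (D, F#, A); G#3 is not a chord tone.
It is approached by step down from A3 and left by step down to F#3.
Step in, step out in the same direction — a passing tone.
It falls on a weak beat, so it is unaccented.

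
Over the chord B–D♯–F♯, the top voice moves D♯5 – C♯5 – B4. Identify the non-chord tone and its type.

The harmony at that moment is B major triad (B, D♯, F♯); C♯5 is not a chord tone.
It is approached by step down from D♯5 and left by step down to B4.
Step in, step out in the same direction — a passing tone.

C♯5 is a passing tone.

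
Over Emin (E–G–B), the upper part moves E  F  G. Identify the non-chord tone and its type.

F is a passing tone.

The harmony at that moment is E minor triad (E, G, B); F is not a chord tone.
It is approached by step up from E and left by step up to G.
Step in, step out in the same direction — a passing tone.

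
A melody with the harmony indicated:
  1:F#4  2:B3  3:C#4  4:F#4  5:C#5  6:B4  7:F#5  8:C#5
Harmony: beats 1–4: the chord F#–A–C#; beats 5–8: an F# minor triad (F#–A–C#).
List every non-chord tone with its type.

The harmony at that moment is F# minor triad (F#, A, C#); B3 is not a chord tone.
It is approached by leap down from F#4 and left by step up to C#4.
Leap in, step out — an appoggiatura.
The harmony at that moment is F# minor triad (F#, A, C#); B4 is not a chord tone.
It is approached by step down from C#5 and left by leap up to F#5.
Step in, leap out — an escape tone.

B3 (beat 2) — appoggiatura; B4 (beat 6) — escape tone.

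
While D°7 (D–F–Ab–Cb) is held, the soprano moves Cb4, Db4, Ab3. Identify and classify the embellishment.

The harmony at that moment is D diminished seventh chord (D, F, Ab, Cb); Db4 is not a chord tone.
It is approached by step up from Cb4 and left by leap down to Ab3.
Step in, leap out — an escape tone.

Db4 is an escape tone.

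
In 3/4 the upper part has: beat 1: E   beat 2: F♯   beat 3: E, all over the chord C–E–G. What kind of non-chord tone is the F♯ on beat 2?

The harmony at that moment is C major triad (C, E, G); F♯ is not a chord tone.
It is approached by step up from E and left by step down to E.
Step away and step back to the same note — a neighbor tone (upper neighbor).

Upper neighbor tone.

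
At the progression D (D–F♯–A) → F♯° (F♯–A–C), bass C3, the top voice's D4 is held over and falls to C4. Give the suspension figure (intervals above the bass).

At the second chord the bass is C3. The suspended D4 lies a ninth above the bass; after resolving down by step to C4, the interval above the bass becomes an octave.
Suspension figures are named by those two intervals: 9–8.

9–8 suspension.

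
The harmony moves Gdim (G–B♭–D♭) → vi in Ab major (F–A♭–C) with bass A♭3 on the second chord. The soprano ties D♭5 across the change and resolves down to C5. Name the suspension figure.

4–3 suspension.

At the second chord the bass is A♭3. The suspended D♭5 lies a fourth above the bass; after resolving down by step to C5, the interval above the bass becomes a third.
Suspension figures are named by those two intervals: 4–3.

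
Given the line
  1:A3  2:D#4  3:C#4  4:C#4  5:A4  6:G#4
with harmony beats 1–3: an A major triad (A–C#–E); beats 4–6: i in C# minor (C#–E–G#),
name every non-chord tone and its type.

The harmony at that moment is A major triad (A, C#, E); D#4 is not a chord tone.
It is approached by leap up from A3 and left by step down to C#4.
Leap in, step out — an appoggiatura.
The harmony at that moment is C# minor triad (C#, E, G#); A4 is not a chord tone.
It is approached by leap up from C#4 and left by step down to G#4.
Leap in, step out — an appoggiatura.

D#4 (beat 2) — appoggiatura; A4 (beat 5) — appoggiatura.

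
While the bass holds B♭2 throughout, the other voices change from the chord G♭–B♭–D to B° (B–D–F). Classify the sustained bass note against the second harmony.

Pedal tone (pedal point).

The harmony at that moment is B diminished triad (B, D, F); B♭2 is not a chord tone.
It is held over (the same pitch as the preceding B♭2) and then sustained as the same pitch into the next harmony.
Sustained through a change of harmony — a pedal tone.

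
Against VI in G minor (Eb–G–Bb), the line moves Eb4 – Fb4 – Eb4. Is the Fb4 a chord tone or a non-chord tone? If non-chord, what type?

The harmony at that moment is Eb major triad (Eb, G, Bb); Fb4 is not a chord tone.
It is approached by step up from Eb4 and left by step down to Eb4.
Step away and step back to the same note — a neighbor tone (upper neighbor).

Non-chord tone — a neighbor tone.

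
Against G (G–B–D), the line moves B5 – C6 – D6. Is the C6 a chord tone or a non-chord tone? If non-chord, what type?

The harmony at that moment is G major triad (G, B, D); C6 is not a chord tone.
It is approached by step up from B5 and left by step up to D6.
Step in, step out in the same direction — a passing tone.

Non-chord tone — a passing tone.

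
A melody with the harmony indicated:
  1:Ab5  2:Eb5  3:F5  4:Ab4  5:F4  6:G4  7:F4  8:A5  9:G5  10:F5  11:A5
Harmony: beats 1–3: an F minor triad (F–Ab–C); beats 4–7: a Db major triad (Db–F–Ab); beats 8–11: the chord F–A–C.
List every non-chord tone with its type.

The harmony at that moment is F minor triad (F, Ab, C); Eb5 is not a chord tone.
It is approached by leap down from Ab5 and left by step up to F5.
Leap in, step out — an appoggiatura.
The harmony at that moment is Db major triad (Db, F, Ab); G4 is not a chord tone.
It is approached by step up from F4 and left by step down to F4.
Step away and step back to the same note — a neighbor tone (upper neighbor).
The harmony at that moment is F major triad (F, A, C); G5 is not a chord tone.
It is approached by step down from A5 and left by step down to F5.
Step in, step out in the same direction — a passing tone.

Eb5 (beat 2) — appoggiatura; G4 (beat 6) — neighbor tone; G5 (beat 9) — passing tone.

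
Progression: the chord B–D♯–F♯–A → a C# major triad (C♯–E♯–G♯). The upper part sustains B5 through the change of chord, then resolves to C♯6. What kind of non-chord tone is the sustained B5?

B5 is a retardation.

The harmony at that moment is C♯ major triad (C♯, E♯, G♯); B5 is not a chord tone.
It is held over (the same pitch as the preceding B5) and left by step up to C♯6.
Held over from the previous chord and resolving up by step — a retardation.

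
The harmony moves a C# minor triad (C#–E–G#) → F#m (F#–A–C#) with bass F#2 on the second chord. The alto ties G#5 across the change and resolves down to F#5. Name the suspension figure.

At the second chord the bass is F#2. The suspended G#5 lies a ninth above the bass; after resolving down by step to F#5, the interval above the bass becomes an octave.
Suspension figures are named by those two intervals: 9–8.

9–8 suspension.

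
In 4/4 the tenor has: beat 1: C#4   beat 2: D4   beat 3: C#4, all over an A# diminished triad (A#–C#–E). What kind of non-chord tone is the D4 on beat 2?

The harmony at that moment is A# diminished triad (A#, C#, E); D4 is not a chord tone.
It is approached by step up from C#4 and left by step down to C#4.
Step away and step back to the same note — a neighbor tone (upper neighbor).

Upper neighbor tone.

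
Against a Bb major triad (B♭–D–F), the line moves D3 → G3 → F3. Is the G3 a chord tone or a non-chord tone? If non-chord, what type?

The harmony at that moment is B♭ major triad (B♭, D, F); G3 is not a chord tone.
It is approached by leap up from D3 and left by step down to F3.
Leap in, step out — an appoggiatura.

Non-chord tone — an appoggiatura.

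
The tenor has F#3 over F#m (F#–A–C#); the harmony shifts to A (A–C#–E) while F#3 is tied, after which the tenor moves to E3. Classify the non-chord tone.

The harmony at that moment is A major triad (A, C#, E); F#3 is not a chord tone.
It is held over (the same pitch as the preceding F#3) and left by step down to E3.
Held over from the previous chord and resolving down by step — a suspension.

F#3 is a suspension.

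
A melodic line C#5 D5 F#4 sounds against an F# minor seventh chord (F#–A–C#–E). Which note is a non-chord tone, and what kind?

D5 is an escape tone.

The harmony at that moment is F# minor seventh chord (F#, A, C#, E); D5 is not a chord tone.
It is approached by step up from C#5 and left by leap down to F#4.
Step in, leap out — an escape tone.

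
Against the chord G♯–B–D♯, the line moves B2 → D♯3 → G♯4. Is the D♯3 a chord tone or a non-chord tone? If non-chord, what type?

Chord tone (the fifth of G# minor triad).

G# minor triad contains G♯, B, D♯; D♯ is the fifth, so it is a chord tone.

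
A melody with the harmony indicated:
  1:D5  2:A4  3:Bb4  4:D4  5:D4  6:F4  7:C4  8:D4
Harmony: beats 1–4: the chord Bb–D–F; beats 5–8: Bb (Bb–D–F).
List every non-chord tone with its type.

The harmony at that moment is Bb major triad (Bb, D, F); A4 is not a chord tone.
It is approached by leap down from D5 and left by step up to Bb4.
Leap in, step out — an appoggiatura.
The harmony at that moment is Bb major triad (Bb, D, F); C4 is not a chord tone.
It is approached by leap down from F4 and left by step up to D4.
Leap in, step out — an appoggiatura.

A4 (beat 2) — appoggiatura; C4 (beat 7) — appoggiatura.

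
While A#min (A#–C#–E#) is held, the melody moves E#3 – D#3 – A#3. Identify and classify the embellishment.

The harmony at that moment is A# minor triad (A#, C#, E#); D#3 is not a chord tone.
It is approached by step down from E#3 and left by leap up to A#3.
Step in, leap out — an escape tone.

D#3 is an escape tone.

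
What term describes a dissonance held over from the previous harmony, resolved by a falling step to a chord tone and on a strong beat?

Suspension.

Approach: by preparation — the pitch is first a chord tone, then held (tied or repeated) while the harmony changes under it. Departure: down by step. Metric position: strong.
A prepared dissonance that resolves downward by step — a suspension. (The same figure resolving upward would be a retardation.)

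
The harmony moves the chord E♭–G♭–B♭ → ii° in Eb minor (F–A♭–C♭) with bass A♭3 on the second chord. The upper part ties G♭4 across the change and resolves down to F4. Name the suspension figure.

7–6 suspension.

At the second chord the bass is A♭3. The suspended G♭4 lies a seventh above the bass; after resolving down by step to F4, the interval above the bass becomes a sixth.
Suspension figures are named by those two intervals: 7–6.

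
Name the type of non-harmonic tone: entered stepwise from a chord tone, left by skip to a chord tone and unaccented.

Escape tone.

Approach: by step. Departure: by leap. Metric position: weak.
Step in, leap out, from a weak position — an escape tone (échappée). (It is the mirror image of the appoggiatura, which leaps in and steps out on a strong beat.)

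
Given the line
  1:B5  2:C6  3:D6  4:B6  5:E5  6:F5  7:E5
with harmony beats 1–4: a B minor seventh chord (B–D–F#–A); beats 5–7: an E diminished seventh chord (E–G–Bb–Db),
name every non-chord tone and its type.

C6 (beat 2) — passing tone; F5 (beat 6) — neighbor tone.

The harmony at that moment is B minor seventh chord (B, D, F#, A); C6 is not a chord tone.
It is approached by step up from B5 and left by step up to D6.
Step in, step out in the same direction — a passing tone.
The harmony at that moment is E diminished seventh chord (E, G, Bb, Db); F5 is not a chord tone.
It is approached by step up from E5 and left by step down to E5.
Step away and step back to the same note — a neighbor tone (upper neighbor).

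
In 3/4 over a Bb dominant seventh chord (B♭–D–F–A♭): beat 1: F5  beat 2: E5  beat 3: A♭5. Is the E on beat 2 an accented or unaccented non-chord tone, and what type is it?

The harmony at that moment is B♭ dominant seventh chord (B♭, D, F, A♭); E5 is not a chord tone.
It is approached by step down from F5 and left by leap up to A♭5.
Step in, leap out — an escape tone.
It falls on a weak beat, so it is unaccented.

Unaccented escape tone.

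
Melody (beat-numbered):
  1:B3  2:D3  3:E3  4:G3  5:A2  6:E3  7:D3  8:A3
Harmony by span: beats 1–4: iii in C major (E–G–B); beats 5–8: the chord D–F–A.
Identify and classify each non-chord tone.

D3 (beat 2) — appoggiatura; E3 (beat 6) — appoggiatura.

The harmony at that moment is E minor triad (E, G, B); D3 is not a chord tone.
It is approached by leap down from B3 and left by step up to E3.
Leap in, step out — an appoggiatura.
The harmony at that moment is D minor triad (D, F, A); E3 is not a chord tone.
It is approached by leap up from A2 and left by step down to D3.
Leap in, step out — an appoggiatura.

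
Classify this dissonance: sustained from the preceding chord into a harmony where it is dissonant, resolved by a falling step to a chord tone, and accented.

Approach: by preparation — the pitch is first a chord tone, then held (tied or repeated) while the harmony changes under it. Departure: down by step. Metric position: strong.
A prepared dissonance that resolves downward by step — a suspension. (The same figure resolving upward would be a retardation.)

Suspension.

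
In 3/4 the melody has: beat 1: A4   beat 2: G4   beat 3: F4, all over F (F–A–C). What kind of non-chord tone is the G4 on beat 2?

The harmony at that moment is F major triad (F, A, C); G4 is not a chord tone.
It is approached by step down from A4 and left by step down to F4.
Step in, step out in the same direction — a passing tone.

Passing tone.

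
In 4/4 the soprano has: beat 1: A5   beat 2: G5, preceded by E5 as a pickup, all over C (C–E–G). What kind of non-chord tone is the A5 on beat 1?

The harmony at that moment is C major triad (C, E, G); A5 is not a chord tone.
It is approached by leap up from E5 and left by step down to G5.
Leap in, step out, metrically accented — an appoggiatura.

Appoggiatura.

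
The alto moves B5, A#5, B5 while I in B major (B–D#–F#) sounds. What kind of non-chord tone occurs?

The harmony at that moment is B major triad (B, D#, F#); A#5 is not a chord tone.
It is approached by step down from B5 and left by step up to B5.
Step away and step back to the same note — a neighbor tone (lower neighbor).

A#5 is a neighbor tone.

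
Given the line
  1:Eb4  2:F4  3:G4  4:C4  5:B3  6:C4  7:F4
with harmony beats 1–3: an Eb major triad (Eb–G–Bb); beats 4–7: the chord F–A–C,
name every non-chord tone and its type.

The harmony at that moment is Eb major triad (Eb, G, Bb); F4 is not a chord tone.
It is approached by step up from Eb4 and left by step up to G4.
Step in, step out in the same direction — a passing tone.
The harmony at that moment is F major triad (F, A, C); B3 is not a chord tone.
It is approached by step down from C4 and left by step up to C4.
Step away and step back to the same note — a neighbor tone (lower neighbor).

F4 (beat 2) — passing tone; B3 (beat 5) — neighbor tone.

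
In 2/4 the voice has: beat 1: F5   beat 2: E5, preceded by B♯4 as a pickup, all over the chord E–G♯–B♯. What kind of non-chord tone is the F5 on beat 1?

The harmony at that moment is E augmented triad (E, G♯, B♯); F5 is not a chord tone.
It is approached by leap up from B♯4 and left by step down to E5.
Leap in, step out, metrically accented — an appoggiatura.

Appoggiatura.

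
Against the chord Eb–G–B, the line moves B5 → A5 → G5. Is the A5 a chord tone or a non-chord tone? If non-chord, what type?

Non-chord tone — a passing tone.

The harmony at that moment is Eb augmented triad (Eb, G, B); A5 is not a chord tone.
It is approached by step down from B5 and left by step down to G5.
Step in, step out in the same direction — a passing tone.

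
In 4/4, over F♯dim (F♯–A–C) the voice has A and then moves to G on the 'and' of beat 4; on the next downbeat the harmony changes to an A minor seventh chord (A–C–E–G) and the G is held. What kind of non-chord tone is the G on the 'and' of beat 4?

The harmony at that moment is F♯ diminished triad (F♯, A, C); G is not a chord tone.
It is approached by step down from A and then sustained as the same pitch into the next harmony.
Arriving early and becoming a chord tone when the harmony changes — an anticipation.

Anticipation.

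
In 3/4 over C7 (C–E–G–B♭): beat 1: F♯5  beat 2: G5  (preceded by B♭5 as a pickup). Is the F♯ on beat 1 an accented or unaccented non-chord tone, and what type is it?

The harmony at that moment is C dominant seventh chord (C, E, G, B♭); F♯5 is not a chord tone.
It is approached by leap down from B♭5 and left by step up to G5.
Leap in, step out — an appoggiatura.
It falls on the downbeat, so it is accented.

Accented appoggiatura.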